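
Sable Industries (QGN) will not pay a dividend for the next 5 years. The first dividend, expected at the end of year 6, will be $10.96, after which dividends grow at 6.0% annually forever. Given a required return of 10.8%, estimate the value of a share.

Deferred-dividend DDM. At t=5 the remaining stream is a growing perpetuity with first payment D_6 = 10.96.
V_5 = D_6/(r−g) = 10.96/(0.108−0.06) = 228.3333
P₀ = V_5/(1+r)^5 = 228.3333/(1+0.108)^5 = 136.7321

$136.73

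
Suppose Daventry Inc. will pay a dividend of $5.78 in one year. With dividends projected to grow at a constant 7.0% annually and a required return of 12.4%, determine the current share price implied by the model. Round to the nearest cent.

Gordon growth model: P₀ = D₁/(r − g), with D₁ = 5.78 given directly.
P₀ = 5.7800 / (0.124 − 0.07) = 5.7800 / 0.054 = 107.0370

$107.04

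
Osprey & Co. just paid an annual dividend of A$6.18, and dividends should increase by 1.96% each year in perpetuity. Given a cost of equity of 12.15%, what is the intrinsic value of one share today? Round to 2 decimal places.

Gordon growth model: P₀ = D₁/(r − g). D₁ = 6.18 × (1 + 0.0196) = 6.3011.
P₀ = 6.3011 / (0.1215 − 0.0196) = 6.3011 / 0.1019 = 61.8364

A$61.84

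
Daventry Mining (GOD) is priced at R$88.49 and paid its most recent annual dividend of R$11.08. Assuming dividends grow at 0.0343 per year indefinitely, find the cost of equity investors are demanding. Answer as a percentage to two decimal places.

16.38%

Rearranging the constant-growth DDM: r = D₁/P₀ + g.
D₁ = 11.08 × (1 + 0.0343) = 11.4600.
r = 11.4600 / 88.49 + 0.0343 = 0.12951 + 0.0343 = 0.16381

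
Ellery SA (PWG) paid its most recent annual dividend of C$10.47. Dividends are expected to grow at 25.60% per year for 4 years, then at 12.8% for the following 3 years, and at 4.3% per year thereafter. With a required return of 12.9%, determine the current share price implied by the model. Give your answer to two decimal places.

Three-stage DDM. Project D₁…D_7; terminal Gordon value at t=7 with g = 0.043; discount at r = 0.129.
D_1 = 13.1503
D_2 = 16.5168
D_3 = 20.7451
D_4 = 26.0558
D_5 = 29.3910
D_6 = 33.1530
D_7 = 37.3966
TV_7 = 39.0047/(0.129−0.043) = 453.5429
P₀ = Σ Dₜ/(1+r)ᵗ + TV_7/(1+r)^7 = 297.0669

C$297.07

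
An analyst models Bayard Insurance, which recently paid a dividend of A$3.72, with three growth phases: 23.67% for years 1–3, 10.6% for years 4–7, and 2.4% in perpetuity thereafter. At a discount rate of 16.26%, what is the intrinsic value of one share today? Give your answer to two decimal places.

Three-stage DDM. Project D₁…D_7; terminal Gordon value at t=7 with g = 0.024; discount at r = 0.1626.
D_1 = 4.6005
D_2 = 5.6895
D_3 = 7.0362
D_4 = 7.7820
D_5 = 8.6069
D_6 = 9.5192
D_7 = 10.5283
TV_7 = 10.7809/(0.1626−0.024) = 77.7845
P₀ = Σ Dₜ/(1+r)ᵗ + TV_7/(1+r)^7 = 55.5726

A$55.57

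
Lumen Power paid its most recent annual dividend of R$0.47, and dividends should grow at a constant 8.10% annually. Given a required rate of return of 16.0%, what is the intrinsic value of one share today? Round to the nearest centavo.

R$6.43

Gordon growth model: P₀ = D₁/(r − g). D₁ = 0.47 × (1 + 0.081) = 0.5081.
P₀ = 0.5081 / (0.16 − 0.081) = 0.5081 / 0.079 = 6.4313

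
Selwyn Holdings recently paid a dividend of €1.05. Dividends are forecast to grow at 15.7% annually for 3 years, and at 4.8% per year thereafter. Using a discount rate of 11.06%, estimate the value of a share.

Two-stage DDM. Project D₁…D_3 at 0.157, terminal growth 0.048, discount at r = 0.1106.
D_1 = 1.2148
D_2 = 1.4056
D_3 = 1.6263
Terminal value at t=3: TV = D_4/(r−g) = 1.7043/(0.1106−0.048) = 27.2255
P₀ = 1.2148/(1+0.1106)^1 + 1.4056/(1+0.1106)^2 + 1.6263/(1+0.1106)^3 + 27.2255/(1+0.1106)^3 = 23.2954

€23.30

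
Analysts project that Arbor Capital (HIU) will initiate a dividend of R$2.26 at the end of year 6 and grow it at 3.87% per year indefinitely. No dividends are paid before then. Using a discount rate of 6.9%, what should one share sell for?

Deferred-dividend DDM. At t=5 the remaining stream is a growing perpetuity with first payment D_6 = 2.26.
V_5 = D_6/(r−g) = 2.26/(0.069−0.0387) = 74.5875
P₀ = V_5/(1+r)^5 = 74.5875/(1+0.069)^5 = 53.4290

R$53.43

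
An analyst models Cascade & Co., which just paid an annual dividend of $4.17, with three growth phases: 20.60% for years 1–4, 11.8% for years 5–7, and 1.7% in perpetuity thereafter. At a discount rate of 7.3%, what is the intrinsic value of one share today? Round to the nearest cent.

$180.92

Three-stage DDM. Project D₁…D_7; terminal Gordon value at t=7 with g = 0.017; discount at r = 0.073.
D_1 = 5.0290
D_2 = 6.0650
D_3 = 7.3144
D_4 = 8.8212
D_5 = 9.8620
D_6 = 11.0258
D_7 = 12.3268
TV_7 = 12.5364/(0.073−0.017) = 223.8637
P₀ = Σ Dₜ/(1+r)ᵗ + TV_7/(1+r)^7 = 180.9213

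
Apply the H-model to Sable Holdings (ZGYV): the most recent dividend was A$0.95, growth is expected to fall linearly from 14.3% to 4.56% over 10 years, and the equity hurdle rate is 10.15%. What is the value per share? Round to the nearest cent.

A$26.05

H-model: P₀ = D₀[(1+g_L) + H(g_S−g_L)]/(r−g_L), with H = 10/2 = 5.
P₀ = 0.95 × [(1+0.0456) + 5×(0.143−0.0456)] / (0.1015−0.0456)
   = 0.95 × 1.5326 / 0.0559 = 26.0460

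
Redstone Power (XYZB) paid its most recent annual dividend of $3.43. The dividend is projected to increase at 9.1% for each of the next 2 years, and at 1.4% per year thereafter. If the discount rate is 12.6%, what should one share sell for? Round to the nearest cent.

Two-stage DDM. Project D₁…D_2 at 0.091, terminal growth 0.014, discount at r = 0.126.
D_1 = 3.7421
D_2 = 4.0827
Terminal value at t=2: TV = D_3/(r−g) = 4.1398/(0.126−0.014) = 36.9627
P₀ = 3.7421/(1+0.126)^1 + 4.0827/(1+0.126)^2 + 36.9627/(1+0.126)^2 = 35.6967

$35.70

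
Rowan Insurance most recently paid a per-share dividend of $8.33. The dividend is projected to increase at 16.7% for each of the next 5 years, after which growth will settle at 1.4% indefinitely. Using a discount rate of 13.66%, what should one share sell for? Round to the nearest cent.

$123.73

Two-stage DDM. Project D₁…D_5 at 0.167, terminal growth 0.014, discount at r = 0.1366.
D_1 = 9.7211
D_2 = 11.3445
D_3 = 13.2391
D_4 = 15.4500
D_5 = 18.0301
Terminal value at t=5: TV = D_6/(r−g) = 18.2826/(0.1366−0.014) = 149.1237
P₀ = 9.7211/(1+0.1366)^1 + 11.3445/(1+0.1366)^2 + 13.2391/(1+0.1366)^3 + 15.4500/(1+0.1366)^4 + 18.0301/(1+0.1366)^5 + 149.1237/(1+0.1366)^5 = 123.7291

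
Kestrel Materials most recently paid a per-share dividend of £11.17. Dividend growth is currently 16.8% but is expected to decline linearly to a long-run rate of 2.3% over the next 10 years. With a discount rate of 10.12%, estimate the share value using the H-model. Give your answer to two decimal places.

H-model: P₀ = D₀[(1+g_L) + H(g_S−g_L)]/(r−g_L), with H = 10/2 = 5.
P₀ = 11.17 × [(1+0.023) + 5×(0.168−0.023)] / (0.1012−0.023)
   = 11.17 × 1.7480 / 0.0782 = 249.6824

£249.68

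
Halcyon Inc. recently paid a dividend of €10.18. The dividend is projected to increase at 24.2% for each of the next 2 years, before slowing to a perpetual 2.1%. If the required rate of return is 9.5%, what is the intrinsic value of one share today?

Two-stage DDM. Project D₁…D_2 at 0.242, terminal growth 0.021, discount at r = 0.095.
D_1 = 12.6436
D_2 = 15.7033
Terminal value at t=2: TV = D_3/(r−g) = 16.0331/(0.095−0.021) = 216.6631
P₀ = 12.6436/(1+0.095)^1 + 15.7033/(1+0.095)^2 + 216.6631/(1+0.095)^2 = 205.3428

€205.34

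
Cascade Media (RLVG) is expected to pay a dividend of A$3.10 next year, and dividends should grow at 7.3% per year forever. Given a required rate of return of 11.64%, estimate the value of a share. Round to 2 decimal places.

Gordon growth model: P₀ = D₁/(r − g), with D₁ = 3.10 given directly.
P₀ = 3.1000 / (0.1164 − 0.073) = 3.1000 / 0.0434 = 71.4286

A$71.43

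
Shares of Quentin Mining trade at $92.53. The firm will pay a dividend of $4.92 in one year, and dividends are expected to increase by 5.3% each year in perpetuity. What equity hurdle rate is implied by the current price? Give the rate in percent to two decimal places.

10.62%

Rearranging the constant-growth DDM: r = D₁/P₀ + g.
r = 4.9200 / 92.53 + 0.053 = 0.05317 + 0.053 = 0.10617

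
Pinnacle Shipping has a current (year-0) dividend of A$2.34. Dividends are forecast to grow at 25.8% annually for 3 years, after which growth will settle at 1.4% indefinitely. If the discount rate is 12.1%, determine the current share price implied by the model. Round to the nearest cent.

Two-stage DDM. Project D₁…D_3 at 0.258, terminal growth 0.014, discount at r = 0.121.
D_1 = 2.9437
D_2 = 3.7032
D_3 = 4.6586
Terminal value at t=3: TV = D_4/(r−g) = 4.7238/(0.121−0.014) = 44.1481
P₀ = 2.9437/(1+0.121)^1 + 3.7032/(1+0.121)^2 + 4.6586/(1+0.121)^3 + 44.1481/(1+0.121)^3 = 40.2197

A$40.22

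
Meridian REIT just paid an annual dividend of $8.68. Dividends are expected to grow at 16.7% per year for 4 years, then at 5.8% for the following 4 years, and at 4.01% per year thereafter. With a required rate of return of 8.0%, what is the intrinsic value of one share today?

Three-stage DDM. Project D₁…D_8; terminal Gordon value at t=8 with g = 0.0401; discount at r = 0.08.
D_1 = 10.1296
D_2 = 11.8212
D_3 = 13.7953
D_4 = 16.0992
D_5 = 17.0329
D_6 = 18.0208
D_7 = 19.0660
D_8 = 20.1719
TV_8 = 20.9807/(0.08−0.0401) = 525.8332
P₀ = Σ Dₜ/(1+r)ᵗ + TV_8/(1+r)^8 = 371.3614

$371.36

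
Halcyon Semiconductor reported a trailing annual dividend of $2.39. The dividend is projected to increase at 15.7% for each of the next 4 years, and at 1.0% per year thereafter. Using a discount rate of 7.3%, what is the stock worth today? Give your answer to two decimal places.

Two-stage DDM. Project D₁…D_4 at 0.157, terminal growth 0.01, discount at r = 0.073.
D_1 = 2.7652
D_2 = 3.1994
D_3 = 3.7017
D_4 = 4.2828
Terminal value at t=4: TV = D_5/(r−g) = 4.3257/(0.073−0.01) = 68.6613
P₀ = 2.7652/(1+0.073)^1 + 3.1994/(1+0.073)^2 + 3.7017/(1+0.073)^3 + 4.2828/(1+0.073)^4 + 68.6613/(1+0.073)^4 = 63.3813

$63.38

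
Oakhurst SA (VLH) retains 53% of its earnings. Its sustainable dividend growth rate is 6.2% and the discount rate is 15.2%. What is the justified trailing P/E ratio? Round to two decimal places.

5.55

Payout ratio b = 1 − 0.53 = 0.47.
Justified trailing P/E = b(1+g)/(r−g) = 0.47×(1+0.062)/(0.152−0.062) = 5.5460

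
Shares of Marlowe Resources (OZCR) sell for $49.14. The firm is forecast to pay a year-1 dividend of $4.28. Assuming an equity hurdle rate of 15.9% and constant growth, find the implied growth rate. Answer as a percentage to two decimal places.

From P₀ = D₁/(r − g), the implied growth is g = r − D₁/P₀.
g = 0.159 − 4.28/49.14 = 0.159 − 0.08710 = 0.07190

7.19%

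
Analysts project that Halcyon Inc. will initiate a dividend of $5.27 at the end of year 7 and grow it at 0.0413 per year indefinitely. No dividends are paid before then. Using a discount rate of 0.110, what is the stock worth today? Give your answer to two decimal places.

Deferred-dividend DDM. At t=6 the remaining stream is a growing perpetuity with first payment D_7 = 5.27.
V_6 = D_7/(r−g) = 5.27/(0.11−0.0413) = 76.7103
P₀ = V_6/(1+r)^6 = 76.7103/(1+0.11)^6 = 41.0125

$41.01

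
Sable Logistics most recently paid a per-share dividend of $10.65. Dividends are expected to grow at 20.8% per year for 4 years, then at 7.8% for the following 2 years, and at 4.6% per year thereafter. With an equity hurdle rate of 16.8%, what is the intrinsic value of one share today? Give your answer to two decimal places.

$157.00

Three-stage DDM. Project D₁…D_6; terminal Gordon value at t=6 with g = 0.046; discount at r = 0.168.
D_1 = 12.8652
D_2 = 15.5412
D_3 = 18.7737
D_4 = 22.6787
D_5 = 24.4476
D_6 = 26.3545
TV_6 = 27.5668/(0.168−0.046) = 225.9575
P₀ = Σ Dₜ/(1+r)ᵗ + TV_6/(1+r)^6 = 156.9968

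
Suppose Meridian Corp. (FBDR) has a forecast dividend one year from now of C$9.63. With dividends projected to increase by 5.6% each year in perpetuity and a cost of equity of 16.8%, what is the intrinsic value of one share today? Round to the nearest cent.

C$85.98

Gordon growth model: P₀ = D₁/(r − g), with D₁ = 9.63 given directly.
P₀ = 9.6300 / (0.168 − 0.056) = 9.6300 / 0.112 = 85.9821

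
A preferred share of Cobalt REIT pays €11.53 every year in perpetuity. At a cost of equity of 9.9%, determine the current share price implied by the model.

€116.46

Zero-growth DDM (perpetuity): P₀ = D/r = 11.53 / 0.099 = 116.4646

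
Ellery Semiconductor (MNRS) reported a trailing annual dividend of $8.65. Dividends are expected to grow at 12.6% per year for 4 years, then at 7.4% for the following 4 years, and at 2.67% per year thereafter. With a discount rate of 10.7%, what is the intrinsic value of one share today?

$175.36

Three-stage DDM. Project D₁…D_8; terminal Gordon value at t=8 with g = 0.0267; discount at r = 0.107.
D_1 = 9.7399
D_2 = 10.9671
D_3 = 12.3490
D_4 = 13.9050
D_5 = 14.9339
D_6 = 16.0390
D_7 = 17.2259
D_8 = 18.5006
TV_8 = 18.9946/(0.107−0.0267) = 236.5456
P₀ = Σ Dₜ/(1+r)ᵗ + TV_8/(1+r)^8 = 175.3584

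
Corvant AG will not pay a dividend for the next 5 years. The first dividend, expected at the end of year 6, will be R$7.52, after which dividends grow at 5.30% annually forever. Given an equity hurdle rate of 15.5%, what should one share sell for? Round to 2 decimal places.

R$35.87

Deferred-dividend DDM. At t=5 the remaining stream is a growing perpetuity with first payment D_6 = 7.52.
V_5 = D_6/(r−g) = 7.52/(0.155−0.053) = 73.7255
P₀ = V_5/(1+r)^5 = 73.7255/(1+0.155)^5 = 35.8680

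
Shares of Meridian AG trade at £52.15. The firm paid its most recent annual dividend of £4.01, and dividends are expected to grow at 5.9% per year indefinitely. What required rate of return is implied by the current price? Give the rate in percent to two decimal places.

14.04%

Rearranging the constant-growth DDM: r = D₁/P₀ + g.
D₁ = 4.01 × (1 + 0.059) = 4.2466.
r = 4.2466 / 52.15 + 0.059 = 0.08143 + 0.059 = 0.14043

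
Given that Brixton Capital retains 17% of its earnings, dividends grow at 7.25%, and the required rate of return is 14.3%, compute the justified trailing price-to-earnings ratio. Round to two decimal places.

Payout ratio b = 1 − 0.17 = 0.83.
Justified trailing P/E = b(1+g)/(r−g) = 0.83×(1+0.0725)/(0.143−0.0725) = 12.6266

12.63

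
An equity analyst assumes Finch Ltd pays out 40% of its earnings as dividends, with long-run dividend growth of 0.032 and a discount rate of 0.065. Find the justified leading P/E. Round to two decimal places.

12.12

Justified leading P/E = b/(r−g) = 0.40/(0.065−0.032) = 12.1212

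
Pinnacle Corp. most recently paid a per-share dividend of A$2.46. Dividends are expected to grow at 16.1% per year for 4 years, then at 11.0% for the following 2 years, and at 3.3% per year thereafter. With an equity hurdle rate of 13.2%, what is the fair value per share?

A$43.08

Three-stage DDM. Project D₁…D_6; terminal Gordon value at t=6 with g = 0.033; discount at r = 0.132.
D_1 = 2.8561
D_2 = 3.3159
D_3 = 3.8497
D_4 = 4.4696
D_5 = 4.9612
D_6 = 5.5069
TV_6 = 5.6887/(0.132−0.033) = 57.4613
P₀ = Σ Dₜ/(1+r)ᵗ + TV_6/(1+r)^6 = 43.0812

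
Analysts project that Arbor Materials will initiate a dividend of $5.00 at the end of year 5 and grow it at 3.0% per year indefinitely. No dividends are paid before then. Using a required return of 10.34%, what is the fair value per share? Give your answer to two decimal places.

$45.96

Deferred-dividend DDM. At t=4 the remaining stream is a growing perpetuity with first payment D_5 = 5.00.
V_4 = D_5/(r−g) = 5.00/(0.1034−0.03) = 68.1199
P₀ = V_4/(1+r)^4 = 68.1199/(1+0.1034)^4 = 45.9560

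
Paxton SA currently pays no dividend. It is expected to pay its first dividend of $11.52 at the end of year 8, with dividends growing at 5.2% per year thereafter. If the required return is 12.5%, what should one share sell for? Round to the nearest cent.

$69.19

Deferred-dividend DDM. At t=7 the remaining stream is a growing perpetuity with first payment D_8 = 11.52.
V_7 = D_8/(r−g) = 11.52/(0.125−0.052) = 157.8082
P₀ = V_7/(1+r)^7 = 157.8082/(1+0.125)^7 = 69.1930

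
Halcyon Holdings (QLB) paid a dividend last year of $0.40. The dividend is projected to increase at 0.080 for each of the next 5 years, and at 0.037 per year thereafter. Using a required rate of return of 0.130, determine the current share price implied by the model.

Two-stage DDM. Project D₁…D_5 at 0.08, terminal growth 0.037, discount at r = 0.13.
D_1 = 0.4320
D_2 = 0.4666
D_3 = 0.5039
D_4 = 0.5442
D_5 = 0.5877
Terminal value at t=5: TV = D_6/(r−g) = 0.6095/(0.13−0.037) = 6.5535
P₀ = 0.4320/(1+0.13)^1 + 0.4666/(1+0.13)^2 + 0.5039/(1+0.13)^3 + 0.5442/(1+0.13)^4 + 0.5877/(1+0.13)^5 + 6.5535/(1+0.13)^5 = 5.3067

$5.31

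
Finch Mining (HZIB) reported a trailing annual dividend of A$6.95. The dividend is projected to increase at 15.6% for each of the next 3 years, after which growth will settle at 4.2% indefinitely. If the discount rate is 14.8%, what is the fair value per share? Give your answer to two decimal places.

Two-stage DDM. Project D₁…D_3 at 0.156, terminal growth 0.042, discount at r = 0.148.
D_1 = 8.0342
D_2 = 9.2875
D_3 = 10.7364
Terminal value at t=3: TV = D_4/(r−g) = 11.1873/(0.148−0.042) = 105.5407
P₀ = 8.0342/(1+0.148)^1 + 9.2875/(1+0.148)^2 + 10.7364/(1+0.148)^3 + 105.5407/(1+0.148)^3 = 90.9000

A$90.90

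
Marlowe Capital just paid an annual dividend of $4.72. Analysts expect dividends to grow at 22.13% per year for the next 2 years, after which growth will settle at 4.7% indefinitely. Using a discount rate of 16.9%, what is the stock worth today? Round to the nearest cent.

$54.30

Two-stage DDM. Project D₁…D_2 at 0.2213, terminal growth 0.047, discount at r = 0.169.
D_1 = 5.7645
D_2 = 7.0402
Terminal value at t=2: TV = D_3/(r−g) = 7.3711/(0.169−0.047) = 60.4190
P₀ = 5.7645/(1+0.169)^1 + 7.0402/(1+0.169)^2 + 60.4190/(1+0.169)^2 = 54.2954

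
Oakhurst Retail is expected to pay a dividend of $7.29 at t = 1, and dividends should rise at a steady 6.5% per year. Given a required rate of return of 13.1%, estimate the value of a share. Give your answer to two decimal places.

$110.45

Gordon growth model: P₀ = D₁/(r − g), with D₁ = 7.29 given directly.
P₀ = 7.2900 / (0.131 − 0.065) = 7.2900 / 0.066 = 110.4545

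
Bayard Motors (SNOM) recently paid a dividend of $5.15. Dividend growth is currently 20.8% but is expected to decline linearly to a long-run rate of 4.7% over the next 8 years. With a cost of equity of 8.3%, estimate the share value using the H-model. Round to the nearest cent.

H-model: P₀ = D₀[(1+g_L) + H(g_S−g_L)]/(r−g_L), with H = 8/2 = 4.
P₀ = 5.15 × [(1+0.047) + 4×(0.208−0.047)] / (0.083−0.047)
   = 5.15 × 1.6910 / 0.036 = 241.9069

$241.91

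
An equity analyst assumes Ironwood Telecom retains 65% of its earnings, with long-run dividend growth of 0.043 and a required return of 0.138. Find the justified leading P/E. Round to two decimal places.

Payout ratio b = 1 − 0.65 = 0.35.
Justified leading P/E = b/(r−g) = 0.35/(0.138−0.043) = 3.6842

3.68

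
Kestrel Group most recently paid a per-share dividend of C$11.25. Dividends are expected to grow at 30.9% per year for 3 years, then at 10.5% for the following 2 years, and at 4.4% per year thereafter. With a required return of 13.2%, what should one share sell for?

C$275.65

Three-stage DDM. Project D₁…D_5; terminal Gordon value at t=5 with g = 0.044; discount at r = 0.132.
D_1 = 14.7262
D_2 = 19.2767
D_3 = 25.2331
D_4 = 27.8826
D_5 = 30.8103
TV_5 = 32.1660/(0.132−0.044) = 365.5223
P₀ = Σ Dₜ/(1+r)ᵗ + TV_5/(1+r)^5 = 275.6478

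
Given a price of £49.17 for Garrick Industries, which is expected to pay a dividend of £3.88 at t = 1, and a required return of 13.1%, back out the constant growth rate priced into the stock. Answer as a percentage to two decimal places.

From P₀ = D₁/(r − g), the implied growth is g = r − D₁/P₀.
g = 0.131 − 3.88/49.17 = 0.131 − 0.07891 = 0.05209

5.21%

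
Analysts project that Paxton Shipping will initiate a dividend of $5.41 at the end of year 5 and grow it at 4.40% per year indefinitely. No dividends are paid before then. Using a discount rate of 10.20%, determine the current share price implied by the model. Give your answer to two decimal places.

Deferred-dividend DDM. At t=4 the remaining stream is a growing perpetuity with first payment D_5 = 5.41.
V_4 = D_5/(r−g) = 5.41/(0.102−0.044) = 93.2759
P₀ = V_4/(1+r)^4 = 93.2759/(1+0.102)^4 = 63.2474

$63.25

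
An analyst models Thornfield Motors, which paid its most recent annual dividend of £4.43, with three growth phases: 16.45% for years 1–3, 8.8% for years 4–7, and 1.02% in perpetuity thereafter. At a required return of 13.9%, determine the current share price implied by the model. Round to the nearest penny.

£61.72

Three-stage DDM. Project D₁…D_7; terminal Gordon value at t=7 with g = 0.0102; discount at r = 0.139.
D_1 = 5.1587
D_2 = 6.0073
D_3 = 6.9956
D_4 = 7.6112
D_5 = 8.2809
D_6 = 9.0097
D_7 = 9.8025
TV_7 = 9.9025/(0.139−0.0102) = 76.8828
P₀ = Σ Dₜ/(1+r)ᵗ + TV_7/(1+r)^7 = 61.7186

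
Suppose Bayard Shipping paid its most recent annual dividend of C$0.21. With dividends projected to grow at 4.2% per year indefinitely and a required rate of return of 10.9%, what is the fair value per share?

Gordon growth model: P₀ = D₁/(r − g). D₁ = 0.21 × (1 + 0.042) = 0.2188.
P₀ = 0.2188 / (0.109 − 0.042) = 0.2188 / 0.067 = 3.2660

C$3.27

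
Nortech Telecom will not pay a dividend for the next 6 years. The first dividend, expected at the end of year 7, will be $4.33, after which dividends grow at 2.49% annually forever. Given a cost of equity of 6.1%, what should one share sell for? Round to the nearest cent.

$84.08

Deferred-dividend DDM. At t=6 the remaining stream is a growing perpetuity with first payment D_7 = 4.33.
V_6 = D_7/(r−g) = 4.33/(0.061−0.0249) = 119.9446
P₀ = V_6/(1+r)^6 = 119.9446/(1+0.061)^6 = 84.0792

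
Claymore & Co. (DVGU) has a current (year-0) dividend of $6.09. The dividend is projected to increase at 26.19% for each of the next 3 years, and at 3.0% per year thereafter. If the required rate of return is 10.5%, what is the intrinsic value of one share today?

$148.53

Two-stage DDM. Project D₁…D_3 at 0.2619, terminal growth 0.03, discount at r = 0.105.
D_1 = 7.6850
D_2 = 9.6977
D_3 = 12.2375
Terminal value at t=3: TV = D_4/(r−g) = 12.6046/(0.105−0.03) = 168.0614
P₀ = 7.6850/(1+0.105)^1 + 9.6977/(1+0.105)^2 + 12.2375/(1+0.105)^3 + 168.0614/(1+0.105)^3 = 148.5277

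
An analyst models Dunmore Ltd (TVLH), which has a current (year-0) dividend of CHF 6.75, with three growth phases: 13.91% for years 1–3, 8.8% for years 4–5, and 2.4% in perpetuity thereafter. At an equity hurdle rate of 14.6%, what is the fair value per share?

CHF 82.42

Three-stage DDM. Project D₁…D_5; terminal Gordon value at t=5 with g = 0.024; discount at r = 0.146.
D_1 = 7.6889
D_2 = 8.7585
D_3 = 9.9768
D_4 = 10.8547
D_5 = 11.8099
TV_5 = 12.0934/(0.146−0.024) = 99.1259
P₀ = Σ Dₜ/(1+r)ᵗ + TV_5/(1+r)^5 = 82.4245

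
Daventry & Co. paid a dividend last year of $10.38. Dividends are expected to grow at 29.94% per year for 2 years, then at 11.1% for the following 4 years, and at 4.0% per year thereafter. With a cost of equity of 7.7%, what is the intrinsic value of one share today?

$573.92

Three-stage DDM. Project D₁…D_6; terminal Gordon value at t=6 with g = 0.04; discount at r = 0.077.
D_1 = 13.4878
D_2 = 17.5260
D_3 = 19.4714
D_4 = 21.6327
D_5 = 24.0340
D_6 = 26.7017
TV_6 = 27.7698/(0.077−0.04) = 750.5350
P₀ = Σ Dₜ/(1+r)ᵗ + TV_6/(1+r)^6 = 573.9185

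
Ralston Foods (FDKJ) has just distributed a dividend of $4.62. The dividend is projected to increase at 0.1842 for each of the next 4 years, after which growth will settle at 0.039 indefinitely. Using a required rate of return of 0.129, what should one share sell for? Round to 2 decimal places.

Two-stage DDM. Project D₁…D_4 at 0.1842, terminal growth 0.039, discount at r = 0.129.
D_1 = 5.4710
D_2 = 6.4788
D_3 = 7.6722
D_4 = 9.0854
Terminal value at t=4: TV = D_5/(r−g) = 9.4397/(0.129−0.039) = 104.8854
P₀ = 5.4710/(1+0.129)^1 + 6.4788/(1+0.129)^2 + 7.6722/(1+0.129)^3 + 9.0854/(1+0.129)^4 + 104.8854/(1+0.129)^4 = 85.4084

$85.41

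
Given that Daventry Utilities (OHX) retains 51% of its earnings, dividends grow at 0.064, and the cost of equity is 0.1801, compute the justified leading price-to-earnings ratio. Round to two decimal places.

4.22

Payout ratio b = 1 − 0.51 = 0.49.
Justified leading P/E = b/(r−g) = 0.49/(0.1801−0.064) = 4.2205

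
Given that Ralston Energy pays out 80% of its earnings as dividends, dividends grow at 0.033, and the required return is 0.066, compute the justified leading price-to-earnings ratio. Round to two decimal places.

Justified leading P/E = b/(r−g) = 0.80/(0.066−0.033) = 24.2424

24.24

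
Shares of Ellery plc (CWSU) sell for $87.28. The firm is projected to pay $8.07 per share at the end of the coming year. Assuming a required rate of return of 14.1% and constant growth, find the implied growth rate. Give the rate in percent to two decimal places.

From P₀ = D₁/(r − g), the implied growth is g = r − D₁/P₀.
g = 0.141 − 8.07/87.28 = 0.141 − 0.09246 = 0.04854

4.85%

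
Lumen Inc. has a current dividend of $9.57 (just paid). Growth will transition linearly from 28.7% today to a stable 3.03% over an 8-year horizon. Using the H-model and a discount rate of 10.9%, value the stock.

H-model: P₀ = D₀[(1+g_L) + H(g_S−g_L)]/(r−g_L), with H = 8/2 = 4.
P₀ = 9.57 × [(1+0.0303) + 4×(0.287−0.0303)] / (0.109−0.0303)
   = 9.57 × 2.0571 / 0.0787 = 250.1455

$250.15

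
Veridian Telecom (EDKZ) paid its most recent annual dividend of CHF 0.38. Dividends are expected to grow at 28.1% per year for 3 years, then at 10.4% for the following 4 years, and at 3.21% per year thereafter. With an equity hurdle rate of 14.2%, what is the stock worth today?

Three-stage DDM. Project D₁…D_7; terminal Gordon value at t=7 with g = 0.0321; discount at r = 0.142.
D_1 = 0.4868
D_2 = 0.6236
D_3 = 0.7988
D_4 = 0.8819
D_5 = 0.9736
D_6 = 1.0748
D_7 = 1.1866
TV_7 = 1.2247/(0.142−0.0321) = 11.1438
P₀ = Σ Dₜ/(1+r)ᵗ + TV_7/(1+r)^7 = 7.8126

CHF 7.81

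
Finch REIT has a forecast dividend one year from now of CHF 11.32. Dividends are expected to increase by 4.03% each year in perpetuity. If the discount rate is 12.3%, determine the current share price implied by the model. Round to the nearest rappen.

Gordon growth model: P₀ = D₁/(r − g), with D₁ = 11.32 given directly.
P₀ = 11.3200 / (0.123 − 0.0403) = 11.3200 / 0.0827 = 136.8803

CHF 136.88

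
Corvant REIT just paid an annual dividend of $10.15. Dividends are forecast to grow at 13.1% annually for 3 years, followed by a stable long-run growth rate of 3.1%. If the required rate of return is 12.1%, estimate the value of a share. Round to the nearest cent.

$150.41

Two-stage DDM. Project D₁…D_3 at 0.131, terminal growth 0.031, discount at r = 0.121.
D_1 = 11.4797
D_2 = 12.9835
D_3 = 14.6843
Terminal value at t=3: TV = D_4/(r−g) = 15.1395/(0.121−0.031) = 168.2171
P₀ = 11.4797/(1+0.121)^1 + 12.9835/(1+0.121)^2 + 14.6843/(1+0.121)^3 + 168.2171/(1+0.121)^3 = 150.4099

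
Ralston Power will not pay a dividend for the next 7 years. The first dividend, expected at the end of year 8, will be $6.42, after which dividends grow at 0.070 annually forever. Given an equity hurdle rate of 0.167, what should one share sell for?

Deferred-dividend DDM. At t=7 the remaining stream is a growing perpetuity with first payment D_8 = 6.42.
V_7 = D_8/(r−g) = 6.42/(0.167−0.07) = 66.1856
P₀ = V_7/(1+r)^7 = 66.1856/(1+0.167)^7 = 22.4526

$22.45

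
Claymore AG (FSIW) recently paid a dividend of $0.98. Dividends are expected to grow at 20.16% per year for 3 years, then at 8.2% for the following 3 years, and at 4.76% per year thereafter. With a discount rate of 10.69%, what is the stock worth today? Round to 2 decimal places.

$27.75

Three-stage DDM. Project D₁…D_6; terminal Gordon value at t=6 with g = 0.0476; discount at r = 0.1069.
D_1 = 1.1776
D_2 = 1.4150
D_3 = 1.7002
D_4 = 1.8396
D_5 = 1.9905
D_6 = 2.1537
TV_6 = 2.2562/(0.1069−0.0476) = 38.0477
P₀ = Σ Dₜ/(1+r)ᵗ + TV_6/(1+r)^6 = 27.7527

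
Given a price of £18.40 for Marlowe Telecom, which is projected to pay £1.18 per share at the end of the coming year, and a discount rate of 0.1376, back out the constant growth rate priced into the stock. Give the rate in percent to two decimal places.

7.35%

From P₀ = D₁/(r − g), the implied growth is g = r − D₁/P₀.
g = 0.1376 − 1.18/18.40 = 0.1376 − 0.06413 = 0.07347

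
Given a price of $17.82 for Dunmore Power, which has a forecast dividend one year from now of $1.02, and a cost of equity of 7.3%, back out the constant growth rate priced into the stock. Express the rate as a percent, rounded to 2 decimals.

1.58%

From P₀ = D₁/(r − g), the implied growth is g = r − D₁/P₀.
g = 0.073 − 1.02/17.82 = 0.073 − 0.05724 = 0.01576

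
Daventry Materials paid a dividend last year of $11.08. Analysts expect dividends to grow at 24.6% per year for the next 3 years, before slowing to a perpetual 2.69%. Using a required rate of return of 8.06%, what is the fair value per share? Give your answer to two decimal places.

Two-stage DDM. Project D₁…D_3 at 0.246, terminal growth 0.0269, discount at r = 0.0806.
D_1 = 13.8057
D_2 = 17.2019
D_3 = 21.4335
Terminal value at t=3: TV = D_4/(r−g) = 22.0101/(0.0806−0.0269) = 409.8715
P₀ = 13.8057/(1+0.0806)^1 + 17.2019/(1+0.0806)^2 + 21.4335/(1+0.0806)^3 + 409.8715/(1+0.0806)^3 = 369.3213

$369.32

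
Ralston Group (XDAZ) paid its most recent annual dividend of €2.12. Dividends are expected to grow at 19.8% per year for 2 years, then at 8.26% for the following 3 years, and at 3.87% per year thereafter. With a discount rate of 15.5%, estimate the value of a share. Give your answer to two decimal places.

Three-stage DDM. Project D₁…D_5; terminal Gordon value at t=5 with g = 0.0387; discount at r = 0.155.
D_1 = 2.5398
D_2 = 3.0426
D_3 = 3.2940
D_4 = 3.5660
D_5 = 3.8606
TV_5 = 4.0100/(0.155−0.0387) = 34.4797
P₀ = Σ Dₜ/(1+r)ᵗ + TV_5/(1+r)^5 = 27.2742

€27.27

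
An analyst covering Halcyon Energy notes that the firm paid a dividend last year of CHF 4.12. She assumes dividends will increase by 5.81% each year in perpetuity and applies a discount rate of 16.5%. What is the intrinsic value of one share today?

Gordon growth model: P₀ = D₁/(r − g). D₁ = 4.12 × (1 + 0.0581) = 4.3594.
P₀ = 4.3594 / (0.165 − 0.0581) = 4.3594 / 0.1069 = 40.7799

CHF 40.78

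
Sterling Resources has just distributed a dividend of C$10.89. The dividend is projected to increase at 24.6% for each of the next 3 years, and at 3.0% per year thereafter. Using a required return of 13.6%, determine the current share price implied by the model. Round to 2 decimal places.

Two-stage DDM. Project D₁…D_3 at 0.246, terminal growth 0.03, discount at r = 0.136.
D_1 = 13.5689
D_2 = 16.9069
D_3 = 21.0660
Terminal value at t=3: TV = D_4/(r−g) = 21.6980/(0.136−0.03) = 204.6979
P₀ = 13.5689/(1+0.136)^1 + 16.9069/(1+0.136)^2 + 21.0660/(1+0.136)^3 + 204.6979/(1+0.136)^3 = 179.0451

C$179.05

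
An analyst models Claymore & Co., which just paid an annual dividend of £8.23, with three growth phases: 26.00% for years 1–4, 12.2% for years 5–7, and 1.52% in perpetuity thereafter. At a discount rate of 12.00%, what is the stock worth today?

Three-stage DDM. Project D₁…D_7; terminal Gordon value at t=7 with g = 0.0152; discount at r = 0.12.
D_1 = 10.3698
D_2 = 13.0659
D_3 = 16.4631
D_4 = 20.7435
D_5 = 23.2742
D_6 = 26.1137
D_7 = 29.2995
TV_7 = 29.7449/(0.12−0.0152) = 283.8252
P₀ = Σ Dₜ/(1+r)ᵗ + TV_7/(1+r)^7 = 212.6539

£212.65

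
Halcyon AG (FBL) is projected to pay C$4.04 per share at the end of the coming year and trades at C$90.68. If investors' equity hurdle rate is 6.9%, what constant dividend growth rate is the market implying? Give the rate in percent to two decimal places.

From P₀ = D₁/(r − g), the implied growth is g = r − D₁/P₀.
g = 0.069 − 4.04/90.68 = 0.069 − 0.04455 = 0.02445

2.44%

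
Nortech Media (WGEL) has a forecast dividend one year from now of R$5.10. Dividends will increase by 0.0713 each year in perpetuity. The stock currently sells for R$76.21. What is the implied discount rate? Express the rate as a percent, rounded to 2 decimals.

Rearranging the constant-growth DDM: r = D₁/P₀ + g.
r = 5.1000 / 76.21 + 0.0713 = 0.06692 + 0.0713 = 0.13822

13.82%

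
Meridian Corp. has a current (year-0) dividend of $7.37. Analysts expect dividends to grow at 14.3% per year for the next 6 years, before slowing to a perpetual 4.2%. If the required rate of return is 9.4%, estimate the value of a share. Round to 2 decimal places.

$243.78

Two-stage DDM. Project D₁…D_6 at 0.143, terminal growth 0.042, discount at r = 0.094.
D_1 = 8.4239
D_2 = 9.6285
D_3 = 11.0054
D_4 = 12.5792
D_5 = 14.3780
D_6 = 16.4341
Terminal value at t=6: TV = D_7/(r−g) = 17.1243/(0.094−0.042) = 329.3133
P₀ = 8.4239/(1+0.094)^1 + 9.6285/(1+0.094)^2 + 11.0054/(1+0.094)^3 + 12.5792/(1+0.094)^4 + 14.3780/(1+0.094)^5 + 16.4341/(1+0.094)^6 + 329.3133/(1+0.094)^6 = 243.7836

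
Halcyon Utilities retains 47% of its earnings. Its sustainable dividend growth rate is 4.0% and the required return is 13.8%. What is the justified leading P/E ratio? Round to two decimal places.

Payout ratio b = 1 − 0.47 = 0.53.
Justified leading P/E = b/(r−g) = 0.53/(0.138−0.04) = 5.4082

5.41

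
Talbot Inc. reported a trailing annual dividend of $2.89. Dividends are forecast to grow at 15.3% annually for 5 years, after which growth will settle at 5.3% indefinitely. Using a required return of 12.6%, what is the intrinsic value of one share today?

$62.45

Two-stage DDM. Project D₁…D_5 at 0.153, terminal growth 0.053, discount at r = 0.126.
D_1 = 3.3322
D_2 = 3.8420
D_3 = 4.4298
D_4 = 5.1076
D_5 = 5.8890
Terminal value at t=5: TV = D_6/(r−g) = 6.2012/(0.126−0.053) = 84.9474
P₀ = 3.3322/(1+0.126)^1 + 3.8420/(1+0.126)^2 + 4.4298/(1+0.126)^3 + 5.1076/(1+0.126)^4 + 5.8890/(1+0.126)^5 + 84.9474/(1+0.126)^5 = 62.4541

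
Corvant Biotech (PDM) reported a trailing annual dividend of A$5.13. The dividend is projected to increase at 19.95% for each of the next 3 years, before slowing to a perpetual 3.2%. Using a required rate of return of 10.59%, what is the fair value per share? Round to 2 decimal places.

Two-stage DDM. Project D₁…D_3 at 0.1995, terminal growth 0.032, discount at r = 0.1059.
D_1 = 6.1534
D_2 = 7.3810
D_3 = 8.8536
Terminal value at t=3: TV = D_4/(r−g) = 9.1369/(0.1059−0.032) = 123.6384
P₀ = 6.1534/(1+0.1059)^1 + 7.3810/(1+0.1059)^2 + 8.8536/(1+0.1059)^3 + 123.6384/(1+0.1059)^3 = 109.5578

A$109.56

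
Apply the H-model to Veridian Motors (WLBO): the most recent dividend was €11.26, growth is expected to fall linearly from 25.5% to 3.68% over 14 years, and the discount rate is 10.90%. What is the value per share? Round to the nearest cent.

€399.90

H-model: P₀ = D₀[(1+g_L) + H(g_S−g_L)]/(r−g_L), with H = 14/2 = 7.
P₀ = 11.26 × [(1+0.0368) + 7×(0.255−0.0368)] / (0.109−0.0368)
   = 11.26 × 2.5642 / 0.0722 = 399.9016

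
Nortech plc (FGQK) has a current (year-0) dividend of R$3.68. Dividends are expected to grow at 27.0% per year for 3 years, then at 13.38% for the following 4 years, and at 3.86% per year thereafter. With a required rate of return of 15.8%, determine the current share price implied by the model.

R$70.55

Three-stage DDM. Project D₁…D_7; terminal Gordon value at t=7 with g = 0.0386; discount at r = 0.158.
D_1 = 4.6736
D_2 = 5.9355
D_3 = 7.5380
D_4 = 8.5466
D_5 = 9.6902
D_6 = 10.9867
D_7 = 12.4568
TV_7 = 12.9376/(0.158−0.0386) = 108.3550
P₀ = Σ Dₜ/(1+r)ᵗ + TV_7/(1+r)^7 = 70.5457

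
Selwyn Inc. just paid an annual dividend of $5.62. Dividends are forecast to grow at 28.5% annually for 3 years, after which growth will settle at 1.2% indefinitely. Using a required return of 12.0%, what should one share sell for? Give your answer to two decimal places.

$101.87

Two-stage DDM. Project D₁…D_3 at 0.285, terminal growth 0.012, discount at r = 0.12.
D_1 = 7.2217
D_2 = 9.2799
D_3 = 11.9247
Terminal value at t=3: TV = D_4/(r−g) = 12.0677/(0.12−0.012) = 111.7384
P₀ = 7.2217/(1+0.12)^1 + 9.2799/(1+0.12)^2 + 11.9247/(1+0.12)^3 + 111.7384/(1+0.12)^3 = 101.8667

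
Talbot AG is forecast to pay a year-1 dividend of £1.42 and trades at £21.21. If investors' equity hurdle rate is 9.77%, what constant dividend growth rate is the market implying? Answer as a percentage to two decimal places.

3.08%

From P₀ = D₁/(r − g), the implied growth is g = r − D₁/P₀.
g = 0.0977 − 1.42/21.21 = 0.0977 − 0.06695 = 0.03075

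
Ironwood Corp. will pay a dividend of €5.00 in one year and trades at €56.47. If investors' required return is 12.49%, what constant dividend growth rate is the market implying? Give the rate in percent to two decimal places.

From P₀ = D₁/(r − g), the implied growth is g = r − D₁/P₀.
g = 0.1249 − 5.00/56.47 = 0.1249 − 0.08854 = 0.03636

3.64%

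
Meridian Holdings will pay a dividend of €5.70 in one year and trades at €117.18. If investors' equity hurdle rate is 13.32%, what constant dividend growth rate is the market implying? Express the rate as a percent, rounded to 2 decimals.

From P₀ = D₁/(r − g), the implied growth is g = r − D₁/P₀.
g = 0.1332 − 5.70/117.18 = 0.1332 − 0.04864 = 0.08456

8.46%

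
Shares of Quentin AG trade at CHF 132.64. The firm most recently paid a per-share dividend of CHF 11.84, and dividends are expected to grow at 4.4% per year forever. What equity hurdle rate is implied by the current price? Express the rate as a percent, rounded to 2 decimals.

13.72%

Rearranging the constant-growth DDM: r = D₁/P₀ + g.
D₁ = 11.84 × (1 + 0.044) = 12.3610.
r = 12.3610 / 132.64 + 0.044 = 0.09319 + 0.044 = 0.13719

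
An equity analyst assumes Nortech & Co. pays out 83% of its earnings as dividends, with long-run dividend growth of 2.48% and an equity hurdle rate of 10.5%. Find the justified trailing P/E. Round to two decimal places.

Justified trailing P/E = b(1+g)/(r−g) = 0.83×(1+0.0248)/(0.105−0.0248) = 10.6058

10.61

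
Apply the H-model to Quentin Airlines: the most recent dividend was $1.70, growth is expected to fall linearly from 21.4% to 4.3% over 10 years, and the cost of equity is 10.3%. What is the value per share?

$53.78

H-model: P₀ = D₀[(1+g_L) + H(g_S−g_L)]/(r−g_L), with H = 10/2 = 5.
P₀ = 1.70 × [(1+0.043) + 5×(0.214−0.043)] / (0.103−0.043)
   = 1.70 × 1.8980 / 0.06 = 53.7767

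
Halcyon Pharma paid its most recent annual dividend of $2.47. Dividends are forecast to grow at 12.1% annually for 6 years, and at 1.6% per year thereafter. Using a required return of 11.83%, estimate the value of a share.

$39.83

Two-stage DDM. Project D₁…D_6 at 0.121, terminal growth 0.016, discount at r = 0.1183.
D_1 = 2.7689
D_2 = 3.1039
D_3 = 3.4795
D_4 = 3.9005
D_5 = 4.3725
D_6 = 4.9015
Terminal value at t=6: TV = D_7/(r−g) = 4.9799/(0.1183−0.016) = 48.6798
P₀ = 2.7689/(1+0.1183)^1 + 3.1039/(1+0.1183)^2 + 3.4795/(1+0.1183)^3 + 3.9005/(1+0.1183)^4 + 4.3725/(1+0.1183)^5 + 4.9015/(1+0.1183)^6 + 48.6798/(1+0.1183)^6 = 39.8342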